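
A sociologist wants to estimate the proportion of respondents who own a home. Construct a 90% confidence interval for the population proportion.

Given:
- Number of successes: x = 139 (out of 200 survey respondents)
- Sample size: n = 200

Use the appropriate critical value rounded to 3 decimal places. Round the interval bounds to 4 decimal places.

Sample proportion: p̂ = 139/200 = 0.695000

Check conditions for normal approximation:
  np̂ = 139 ≥ 10 ✓
  n(1-p̂) = 61 ≥ 10 ✓

The sample is large enough, so use a z-interval (normal approximation) for the proportion.

For 90% confidence, z* = 1.645 (from standard normal table)

Standard error: SE = √(p̂(1-p̂)/n) = √(0.695000×0.305000/200) = 0.03255572

Margin of error: E = z* × SE = 1.645 × 0.03255572 = 0.053554

Z-interval: p̂ ± E = 0.695000 ± 0.053554 = (0.641446, 0.748554)

Rounded to 4 decimal places:

(0.6414, 0.7486)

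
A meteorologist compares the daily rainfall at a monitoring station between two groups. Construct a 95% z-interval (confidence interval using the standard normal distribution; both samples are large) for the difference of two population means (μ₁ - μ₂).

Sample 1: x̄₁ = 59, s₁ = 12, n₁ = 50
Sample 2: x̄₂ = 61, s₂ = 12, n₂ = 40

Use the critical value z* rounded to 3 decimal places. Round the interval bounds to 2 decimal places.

Both samples are large (n₁ = 50 ≥ 30, n₂ = 40 ≥ 30), so a z-interval for the difference of means applies.

Point estimate: x̄₁ - x̄₂ = 59 - 61 = -2

Standard error: SE = √(s₁²/n₁ + s₂²/n₂)
= √(12²/50 + 12²/40)
= √(2.880000 + 3.600000)
= 2.545584

For 95% confidence, z* = 1.96 (from standard normal table)
Margin of error: E = z* × SE = 1.96 × 2.545584 = 4.9893

Z-interval: (x̄₁ - x̄₂) ± E = -2 ± 4.9893 = (-6.9893, 2.9893)

Rounded to 2 decimal places:

(-6.99, 2.99)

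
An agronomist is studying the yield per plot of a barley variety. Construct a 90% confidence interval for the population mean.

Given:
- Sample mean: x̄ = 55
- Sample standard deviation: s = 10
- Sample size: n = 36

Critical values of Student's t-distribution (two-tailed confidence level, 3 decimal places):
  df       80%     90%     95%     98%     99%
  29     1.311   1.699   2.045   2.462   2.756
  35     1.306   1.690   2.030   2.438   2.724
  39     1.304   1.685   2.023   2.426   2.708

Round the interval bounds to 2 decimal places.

The population standard deviation σ is unknown (only the sample standard deviation s is given), so use a t-interval with df = n - 1 = 36 - 1 = 35.

For 90% confidence with df = 35, t* = 1.690 (from t-table)

Standard error: SE = s/√n = 10/√36 = 1.666667

Margin of error: E = t* × SE = 1.690 × 1.666667 = 2.8167

T-interval: x̄ ± E = 55 ± 2.8167 = (52.1833, 57.8167)

Rounded to 2 decimal places:

(52.18, 57.82)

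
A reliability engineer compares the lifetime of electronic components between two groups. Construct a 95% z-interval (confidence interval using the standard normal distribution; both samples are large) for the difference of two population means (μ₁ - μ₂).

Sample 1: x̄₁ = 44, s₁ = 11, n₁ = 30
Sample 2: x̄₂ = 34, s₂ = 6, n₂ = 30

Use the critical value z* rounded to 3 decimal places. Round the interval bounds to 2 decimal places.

Both samples are large (n₁ = 30 ≥ 30, n₂ = 30 ≥ 30), so a z-interval for the difference of means applies.

Point estimate: x̄₁ - x̄₂ = 44 - 34 = 10

Standard error: SE = √(s₁²/n₁ + s₂²/n₂)
= √(11²/30 + 6²/30)
= √(4.033333 + 1.200000)
= 2.287648

For 95% confidence, z* = 1.96 (from standard normal table)
Margin of error: E = z* × SE = 1.96 × 2.287648 = 4.4838

Z-interval: (x̄₁ - x̄₂) ± E = 10 ± 4.4838 = (5.5162, 14.4838)

Rounded to 2 decimal places:

(5.52, 14.48)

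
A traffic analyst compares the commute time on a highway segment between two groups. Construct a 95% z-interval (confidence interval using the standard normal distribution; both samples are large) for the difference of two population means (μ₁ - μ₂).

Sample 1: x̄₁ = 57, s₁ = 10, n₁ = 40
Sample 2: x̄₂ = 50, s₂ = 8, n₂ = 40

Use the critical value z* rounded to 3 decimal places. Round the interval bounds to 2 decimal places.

Both samples are large (n₁ = 40 ≥ 30, n₂ = 40 ≥ 30), so a z-interval for the difference of means applies.

Point estimate: x̄₁ - x̄₂ = 57 - 50 = 7

Standard error: SE = √(s₁²/n₁ + s₂²/n₂)
= √(10²/40 + 8²/40)
= √(2.500000 + 1.600000)
= 2.024846

For 95% confidence, z* = 1.96 (from standard normal table)
Margin of error: E = z* × SE = 1.96 × 2.024846 = 3.9687

Z-interval: (x̄₁ - x̄₂) ± E = 7 ± 3.9687 = (3.0313, 10.9687)

Rounded to 2 decimal places:

(3.03, 10.97)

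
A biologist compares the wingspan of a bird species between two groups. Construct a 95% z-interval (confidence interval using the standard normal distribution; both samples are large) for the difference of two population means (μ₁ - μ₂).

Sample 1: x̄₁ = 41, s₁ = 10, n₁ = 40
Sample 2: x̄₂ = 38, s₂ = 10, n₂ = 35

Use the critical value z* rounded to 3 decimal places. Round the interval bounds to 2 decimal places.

Both samples are large (n₁ = 40 ≥ 30, n₂ = 35 ≥ 30), so a z-interval for the difference of means applies.

Point estimate: x̄₁ - x̄₂ = 41 - 38 = 3

Standard error: SE = √(s₁²/n₁ + s₂²/n₂)
= √(10²/40 + 10²/35)
= √(2.500000 + 2.857143)
= 2.314550

For 95% confidence, z* = 1.96 (from standard normal table)
Margin of error: E = z* × SE = 1.96 × 2.314550 = 4.5365

Z-interval: (x̄₁ - x̄₂) ± E = 3 ± 4.5365 = (-1.5365, 7.5365)

Rounded to 2 decimal places:

(-1.54, 7.54)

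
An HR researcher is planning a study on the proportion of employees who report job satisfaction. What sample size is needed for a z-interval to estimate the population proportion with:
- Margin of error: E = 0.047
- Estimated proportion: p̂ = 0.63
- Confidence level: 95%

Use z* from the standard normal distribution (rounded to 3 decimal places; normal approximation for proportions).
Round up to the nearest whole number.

Using z* for proportion z-interval (normal approximation).

For 95% confidence, z* = 1.96 (from standard normal table)

Sample size formula for proportion z-interval: n = z*²p̂(1-p̂)/E²

n = 1.96² × 0.63 × 0.37 / 0.047²
  = 3.8416 × 0.2331 / 0.002209
  = 405.3766

Round up to the nearest whole number: n = 406

406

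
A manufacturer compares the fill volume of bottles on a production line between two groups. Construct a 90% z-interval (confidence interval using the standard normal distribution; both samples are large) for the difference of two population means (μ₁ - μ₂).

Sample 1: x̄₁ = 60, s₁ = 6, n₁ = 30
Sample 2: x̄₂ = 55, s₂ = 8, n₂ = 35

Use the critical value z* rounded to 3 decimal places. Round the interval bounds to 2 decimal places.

Both samples are large (n₁ = 30 ≥ 30, n₂ = 35 ≥ 30), so a z-interval for the difference of means applies.

Point estimate: x̄₁ - x̄₂ = 60 - 55 = 5

Standard error: SE = √(s₁²/n₁ + s₂²/n₂)
= √(6²/30 + 8²/35)
= √(1.200000 + 1.828571)
= 1.740279

For 90% confidence, z* = 1.645 (from standard normal table)
Margin of error: E = z* × SE = 1.645 × 1.740279 = 2.8628

Z-interval: (x̄₁ - x̄₂) ± E = 5 ± 2.8628 = (2.1372, 7.8628)

Rounded to 2 decimal places:

(2.14, 7.86)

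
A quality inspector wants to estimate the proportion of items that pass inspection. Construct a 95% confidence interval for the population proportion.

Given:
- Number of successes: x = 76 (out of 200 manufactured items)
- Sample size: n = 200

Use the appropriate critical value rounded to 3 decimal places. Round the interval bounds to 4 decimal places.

Sample proportion: p̂ = 76/200 = 0.380000

Check conditions for normal approximation:
  np̂ = 76 ≥ 10 ✓
  n(1-p̂) = 124 ≥ 10 ✓

The sample is large enough, so use a z-interval (normal approximation) for the proportion.

For 95% confidence, z* = 1.96 (from standard normal table)

Standard error: SE = √(p̂(1-p̂)/n) = √(0.380000×0.620000/200) = 0.03432200

Margin of error: E = z* × SE = 1.96 × 0.03432200 = 0.067271

Z-interval: p̂ ± E = 0.380000 ± 0.067271 = (0.312729, 0.447271)

Rounded to 4 decimal places:

(0.3127, 0.4473)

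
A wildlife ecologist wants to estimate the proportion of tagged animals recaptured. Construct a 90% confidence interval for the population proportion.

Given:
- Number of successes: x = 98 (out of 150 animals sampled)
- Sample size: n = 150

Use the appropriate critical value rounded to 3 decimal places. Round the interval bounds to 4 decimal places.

Sample proportion: p̂ = 98/150 = 0.653333

Check conditions for normal approximation:
  np̂ = 98 ≥ 10 ✓
  n(1-p̂) = 52 ≥ 10 ✓

The sample is large enough, so use a z-interval (normal approximation) for the proportion.

For 90% confidence, z* = 1.645 (from standard normal table)

Standard error: SE = √(p̂(1-p̂)/n) = √(0.653333×0.346667/150) = 0.03885777

Margin of error: E = z* × SE = 1.645 × 0.03885777 = 0.063921

Z-interval: p̂ ± E = 0.653333 ± 0.063921 = (0.589412, 0.717254)

Rounded to 4 decimal places:

(0.5894, 0.7173)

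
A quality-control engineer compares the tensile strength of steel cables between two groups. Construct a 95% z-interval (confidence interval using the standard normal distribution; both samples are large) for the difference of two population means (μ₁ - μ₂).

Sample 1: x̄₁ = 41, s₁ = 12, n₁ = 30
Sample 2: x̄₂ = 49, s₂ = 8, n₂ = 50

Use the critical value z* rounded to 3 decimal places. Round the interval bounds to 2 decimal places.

Both samples are large (n₁ = 30 ≥ 30, n₂ = 50 ≥ 30), so a z-interval for the difference of means applies.

Point estimate: x̄₁ - x̄₂ = 41 - 49 = -8

Standard error: SE = √(s₁²/n₁ + s₂²/n₂)
= √(12²/30 + 8²/50)
= √(4.800000 + 1.280000)
= 2.465766

For 95% confidence, z* = 1.96 (from standard normal table)
Margin of error: E = z* × SE = 1.96 × 2.465766 = 4.8329

Z-interval: (x̄₁ - x̄₂) ± E = -8 ± 4.8329 = (-12.8329, -3.1671)

Rounded to 2 decimal places:

(-12.83, -3.17)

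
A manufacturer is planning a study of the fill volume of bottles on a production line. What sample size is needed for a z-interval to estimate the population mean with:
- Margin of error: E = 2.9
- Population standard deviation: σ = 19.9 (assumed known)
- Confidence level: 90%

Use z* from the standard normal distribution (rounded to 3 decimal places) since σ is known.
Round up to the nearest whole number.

Using z* since population σ is known (z-interval formula).

For 90% confidence, z* = 1.645 (from standard normal table)

Sample size formula for z-interval: n = (z*σ/E)²

n = (1.645 × 19.9 / 2.9)²
  = (11.288103)²
  = 127.4213

Round up to the nearest whole number: n = 128

128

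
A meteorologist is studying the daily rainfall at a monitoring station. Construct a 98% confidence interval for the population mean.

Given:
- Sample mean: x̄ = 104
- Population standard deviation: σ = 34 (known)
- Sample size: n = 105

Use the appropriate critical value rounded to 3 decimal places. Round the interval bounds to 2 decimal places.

The population standard deviation σ is known, so use a z-interval (standard normal critical value).

For 98% confidence, z* = 2.326 (from standard normal table)

Standard error: SE = σ/√n = 34/√105 = 3.318060

Margin of error: E = z* × SE = 2.326 × 3.318060 = 7.7178

Z-interval: x̄ ± E = 104 ± 7.7178 = (96.2822, 111.7178)

Rounded to 2 decimal places:

(96.28, 111.72)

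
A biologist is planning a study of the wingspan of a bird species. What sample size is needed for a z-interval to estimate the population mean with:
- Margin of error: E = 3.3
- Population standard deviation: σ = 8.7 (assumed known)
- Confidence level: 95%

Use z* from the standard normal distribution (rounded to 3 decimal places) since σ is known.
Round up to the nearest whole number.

Using z* since population σ is known (z-interval formula).

For 95% confidence, z* = 1.96 (from standard normal table)

Sample size formula for z-interval: n = (z*σ/E)²

n = (1.96 × 8.7 / 3.3)²
  = (5.167273)²
  = 26.7007

Round up to the nearest whole number: n = 27

27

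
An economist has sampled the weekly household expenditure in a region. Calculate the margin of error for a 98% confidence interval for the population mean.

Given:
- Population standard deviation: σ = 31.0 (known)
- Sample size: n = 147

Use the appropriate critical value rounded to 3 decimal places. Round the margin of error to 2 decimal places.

The population standard deviation σ is known, so use the z-interval margin of error formula.

For 98% confidence, z* = 2.326 (from standard normal table)

Margin of error formula for z-interval: E = z* × σ/√n

E = 2.326 × 31.0/√147
  = 2.326 × 2.556837
  = 5.9472

Rounded to 2 decimal places:

5.95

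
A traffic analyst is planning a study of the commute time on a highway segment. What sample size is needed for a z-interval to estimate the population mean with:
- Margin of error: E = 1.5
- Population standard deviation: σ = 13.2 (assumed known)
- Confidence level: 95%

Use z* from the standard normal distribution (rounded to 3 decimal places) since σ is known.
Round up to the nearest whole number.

Using z* since population σ is known (z-interval formula).

For 95% confidence, z* = 1.96 (from standard normal table)

Sample size formula for z-interval: n = (z*σ/E)²

n = (1.96 × 13.2 / 1.5)²
  = (17.248000)²
  = 297.4935

Round up to the nearest whole number: n = 298

298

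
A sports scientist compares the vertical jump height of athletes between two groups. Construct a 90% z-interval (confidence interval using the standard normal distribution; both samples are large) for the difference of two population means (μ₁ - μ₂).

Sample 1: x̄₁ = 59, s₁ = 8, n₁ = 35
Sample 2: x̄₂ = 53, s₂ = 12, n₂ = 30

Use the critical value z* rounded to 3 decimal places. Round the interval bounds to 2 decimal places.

Both samples are large (n₁ = 35 ≥ 30, n₂ = 30 ≥ 30), so a z-interval for the difference of means applies.

Point estimate: x̄₁ - x̄₂ = 59 - 53 = 6

Standard error: SE = √(s₁²/n₁ + s₂²/n₂)
= √(8²/35 + 12²/30)
= √(1.828571 + 4.800000)
= 2.574601

For 90% confidence, z* = 1.645 (from standard normal table)
Margin of error: E = z* × SE = 1.645 × 2.574601 = 4.2352

Z-interval: (x̄₁ - x̄₂) ± E = 6 ± 4.2352 = (1.7648, 10.2352)

Rounded to 2 decimal places:

(1.76, 10.24)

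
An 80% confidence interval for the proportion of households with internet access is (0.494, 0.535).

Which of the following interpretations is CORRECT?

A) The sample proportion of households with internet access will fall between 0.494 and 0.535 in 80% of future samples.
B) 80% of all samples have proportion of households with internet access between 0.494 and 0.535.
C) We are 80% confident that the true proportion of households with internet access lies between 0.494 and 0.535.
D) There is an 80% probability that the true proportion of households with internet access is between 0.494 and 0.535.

A confidence interval represents our confidence in the procedure, not a probability statement about the parameter.

Key concept: If we repeated this sampling process many times and computed an 80% CI each time, about 80% of those intervals would contain the true population parameter.

For this specific interval (0.494, 0.535):
- Midpoint (point estimate): 0.5145
- Margin of error: 0.0205

The correct interpretation is the one stating confidence that the true parameter lies in the interval — option C.

C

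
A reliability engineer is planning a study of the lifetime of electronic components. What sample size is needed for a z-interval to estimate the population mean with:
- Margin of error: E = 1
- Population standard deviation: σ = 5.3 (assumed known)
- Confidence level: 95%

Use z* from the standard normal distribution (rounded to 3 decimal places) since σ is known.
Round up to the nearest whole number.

Using z* since population σ is known (z-interval formula).

For 95% confidence, z* = 1.96 (from standard normal table)

Sample size formula for z-interval: n = (z*σ/E)²

n = (1.96 × 5.3 / 1)²
  = (10.388000)²
  = 107.9105

Round up to the nearest whole number: n = 108

108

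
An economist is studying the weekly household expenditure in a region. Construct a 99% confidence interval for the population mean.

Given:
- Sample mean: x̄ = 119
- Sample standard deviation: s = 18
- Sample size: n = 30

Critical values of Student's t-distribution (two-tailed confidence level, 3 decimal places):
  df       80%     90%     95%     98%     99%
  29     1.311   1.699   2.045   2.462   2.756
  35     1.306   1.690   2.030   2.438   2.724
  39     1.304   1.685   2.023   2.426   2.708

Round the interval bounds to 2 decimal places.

The population standard deviation σ is unknown (only the sample standard deviation s is given), so use a t-interval with df = n - 1 = 30 - 1 = 29.

For 99% confidence with df = 29, t* = 2.756 (from t-table)

Standard error: SE = s/√n = 18/√30 = 3.286335

Margin of error: E = t* × SE = 2.756 × 3.286335 = 9.0571

T-interval: x̄ ± E = 119 ± 9.0571 = (109.9429, 128.0571)

Rounded to 2 decimal places:

(109.94, 128.06)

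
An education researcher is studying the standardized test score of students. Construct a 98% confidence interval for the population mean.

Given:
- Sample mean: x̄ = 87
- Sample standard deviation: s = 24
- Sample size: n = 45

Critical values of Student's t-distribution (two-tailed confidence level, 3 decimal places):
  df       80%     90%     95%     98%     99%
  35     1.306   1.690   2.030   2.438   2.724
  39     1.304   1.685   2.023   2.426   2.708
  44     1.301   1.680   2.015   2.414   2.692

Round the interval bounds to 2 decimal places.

The population standard deviation σ is unknown (only the sample standard deviation s is given), so use a t-interval with df = n - 1 = 45 - 1 = 44.

For 98% confidence with df = 44, t* = 2.414 (from t-table)

Standard error: SE = s/√n = 24/√45 = 3.577709

Margin of error: E = t* × SE = 2.414 × 3.577709 = 8.6366

T-interval: x̄ ± E = 87 ± 8.6366 = (78.3634, 95.6366)

Rounded to 2 decimal places:

(78.36, 95.64)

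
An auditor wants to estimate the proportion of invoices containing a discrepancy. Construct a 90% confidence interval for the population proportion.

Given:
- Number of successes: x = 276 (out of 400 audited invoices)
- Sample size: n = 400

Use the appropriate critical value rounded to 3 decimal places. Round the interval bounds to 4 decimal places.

Sample proportion: p̂ = 276/400 = 0.690000

Check conditions for normal approximation:
  np̂ = 276 ≥ 10 ✓
  n(1-p̂) = 124 ≥ 10 ✓

The sample is large enough, so use a z-interval (normal approximation) for the proportion.

For 90% confidence, z* = 1.645 (from standard normal table)

Standard error: SE = √(p̂(1-p̂)/n) = √(0.690000×0.310000/400) = 0.02312466

Margin of error: E = z* × SE = 1.645 × 0.02312466 = 0.038040

Z-interval: p̂ ± E = 0.690000 ± 0.038040 = (0.651960, 0.728040)

Rounded to 4 decimal places:

(0.6520, 0.7280)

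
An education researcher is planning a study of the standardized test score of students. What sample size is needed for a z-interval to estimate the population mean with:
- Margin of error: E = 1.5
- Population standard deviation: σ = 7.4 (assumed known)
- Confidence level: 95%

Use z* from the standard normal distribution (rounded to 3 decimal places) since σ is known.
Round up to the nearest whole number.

Using z* since population σ is known (z-interval formula).

For 95% confidence, z* = 1.96 (from standard normal table)

Sample size formula for z-interval: n = (z*σ/E)²

n = (1.96 × 7.4 / 1.5)²
  = (9.669333)²
  = 93.4960

Round up to the nearest whole number: n = 94

94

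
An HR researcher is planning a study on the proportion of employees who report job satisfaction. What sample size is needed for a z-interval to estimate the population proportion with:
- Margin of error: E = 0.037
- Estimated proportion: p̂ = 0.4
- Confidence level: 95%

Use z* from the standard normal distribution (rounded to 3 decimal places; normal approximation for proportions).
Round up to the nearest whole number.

Using z* for proportion z-interval (normal approximation).

For 95% confidence, z* = 1.96 (from standard normal table)

Sample size formula for proportion z-interval: n = z*²p̂(1-p̂)/E²

n = 1.96² × 0.4 × 0.6 / 0.037²
  = 3.8416 × 0.24 / 0.001369
  = 673.4726

Round up to the nearest whole number: n = 674

674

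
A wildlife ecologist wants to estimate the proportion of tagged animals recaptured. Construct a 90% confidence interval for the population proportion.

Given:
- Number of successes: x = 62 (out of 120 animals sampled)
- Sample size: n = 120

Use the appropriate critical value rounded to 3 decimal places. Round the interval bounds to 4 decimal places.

Sample proportion: p̂ = 62/120 = 0.516667

Check conditions for normal approximation:
  np̂ = 62 ≥ 10 ✓
  n(1-p̂) = 58 ≥ 10 ✓

The sample is large enough, so use a z-interval (normal approximation) for the proportion.

For 90% confidence, z* = 1.645 (from standard normal table)

Standard error: SE = √(p̂(1-p̂)/n) = √(0.516667×0.483333/120) = 0.04561818

Margin of error: E = z* × SE = 1.645 × 0.04561818 = 0.075042

Z-interval: p̂ ± E = 0.516667 ± 0.075042 = (0.441625, 0.591709)

Rounded to 4 decimal places:

(0.4416, 0.5917)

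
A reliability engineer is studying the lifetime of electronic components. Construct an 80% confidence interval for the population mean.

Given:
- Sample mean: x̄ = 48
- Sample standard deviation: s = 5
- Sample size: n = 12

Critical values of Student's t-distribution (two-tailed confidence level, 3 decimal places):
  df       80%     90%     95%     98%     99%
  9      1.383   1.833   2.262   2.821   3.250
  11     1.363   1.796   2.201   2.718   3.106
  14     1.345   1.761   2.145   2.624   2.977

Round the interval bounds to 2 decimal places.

The population standard deviation σ is unknown (only the sample standard deviation s is given), so use a t-interval with df = n - 1 = 12 - 1 = 11.

For 80% confidence with df = 11, t* = 1.363 (from t-table)

Standard error: SE = s/√n = 5/√12 = 1.443376

Margin of error: E = t* × SE = 1.363 × 1.443376 = 1.9673

T-interval: x̄ ± E = 48 ± 1.9673 = (46.0327, 49.9673)

Rounded to 2 decimal places:

(46.03, 49.97)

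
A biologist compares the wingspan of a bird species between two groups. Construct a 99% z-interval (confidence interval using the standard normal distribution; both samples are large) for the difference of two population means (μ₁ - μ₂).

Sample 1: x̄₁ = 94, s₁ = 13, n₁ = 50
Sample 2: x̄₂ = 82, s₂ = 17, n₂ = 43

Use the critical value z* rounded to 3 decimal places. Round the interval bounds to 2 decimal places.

Both samples are large (n₁ = 50 ≥ 30, n₂ = 43 ≥ 30), so a z-interval for the difference of means applies.

Point estimate: x̄₁ - x̄₂ = 94 - 82 = 12

Standard error: SE = √(s₁²/n₁ + s₂²/n₂)
= √(13²/50 + 17²/43)
= √(3.380000 + 6.720930)
= 3.178196

For 99% confidence, z* = 2.576 (from standard normal table)
Margin of error: E = z* × SE = 2.576 × 3.178196 = 8.1870

Z-interval: (x̄₁ - x̄₂) ± E = 12 ± 8.1870 = (3.8130, 20.1870)

Rounded to 2 decimal places:

(3.81, 20.19)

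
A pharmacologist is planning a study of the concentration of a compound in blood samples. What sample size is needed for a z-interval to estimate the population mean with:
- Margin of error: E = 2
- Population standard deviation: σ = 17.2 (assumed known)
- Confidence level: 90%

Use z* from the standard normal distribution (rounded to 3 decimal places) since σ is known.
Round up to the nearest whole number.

Using z* since population σ is known (z-interval formula).

For 90% confidence, z* = 1.645 (from standard normal table)

Sample size formula for z-interval: n = (z*σ/E)²

n = (1.645 × 17.2 / 2)²
  = (14.147000)²
  = 200.1376

Round up to the nearest whole number: n = 201

201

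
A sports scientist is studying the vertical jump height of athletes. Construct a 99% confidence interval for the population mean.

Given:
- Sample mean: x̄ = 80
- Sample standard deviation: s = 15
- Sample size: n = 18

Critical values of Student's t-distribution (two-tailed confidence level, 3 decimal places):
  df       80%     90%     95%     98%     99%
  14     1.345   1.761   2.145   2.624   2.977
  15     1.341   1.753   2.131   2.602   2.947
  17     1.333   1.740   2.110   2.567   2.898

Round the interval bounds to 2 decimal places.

The population standard deviation σ is unknown (only the sample standard deviation s is given), so use a t-interval with df = n - 1 = 18 - 1 = 17.

For 99% confidence with df = 17, t* = 2.898 (from t-table)

Standard error: SE = s/√n = 15/√18 = 3.535534

Margin of error: E = t* × SE = 2.898 × 3.535534 = 10.2460

T-interval: x̄ ± E = 80 ± 10.2460 = (69.7540, 90.2460)

Rounded to 2 decimal places:

(69.75, 90.25)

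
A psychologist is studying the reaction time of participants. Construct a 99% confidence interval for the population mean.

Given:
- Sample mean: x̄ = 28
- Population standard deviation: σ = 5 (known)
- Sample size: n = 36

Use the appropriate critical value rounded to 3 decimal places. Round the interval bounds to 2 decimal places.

The population standard deviation σ is known, so use a z-interval (standard normal critical value).

For 99% confidence, z* = 2.576 (from standard normal table)

Standard error: SE = σ/√n = 5/√36 = 0.833333

Margin of error: E = z* × SE = 2.576 × 0.833333 = 2.1467

Z-interval: x̄ ± E = 28 ± 2.1467 = (25.8533, 30.1467)

Rounded to 2 decimal places:

(25.85, 30.15)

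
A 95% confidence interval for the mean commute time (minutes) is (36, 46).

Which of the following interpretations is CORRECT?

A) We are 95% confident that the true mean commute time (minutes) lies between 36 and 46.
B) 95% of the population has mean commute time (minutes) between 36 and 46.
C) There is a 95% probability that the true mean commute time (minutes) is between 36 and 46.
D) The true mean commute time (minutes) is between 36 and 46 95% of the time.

A confidence interval represents our confidence in the procedure, not a probability statement about the parameter.

Key concept: If we repeated this sampling process many times and computed a 95% CI each time, about 95% of those intervals would contain the true population parameter.

For this specific interval (36, 46):
- Midpoint (point estimate): 41
- Margin of error: 5

The correct interpretation is the one stating confidence that the true parameter lies in the interval — option A.

A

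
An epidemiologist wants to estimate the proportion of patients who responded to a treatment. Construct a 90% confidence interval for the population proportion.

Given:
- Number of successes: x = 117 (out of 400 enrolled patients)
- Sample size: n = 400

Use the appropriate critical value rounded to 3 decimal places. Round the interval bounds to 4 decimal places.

Sample proportion: p̂ = 117/400 = 0.292500

Check conditions for normal approximation:
  np̂ = 117 ≥ 10 ✓
  n(1-p̂) = 283 ≥ 10 ✓

The sample is large enough, so use a z-interval (normal approximation) for the proportion.

For 90% confidence, z* = 1.645 (from standard normal table)

Standard error: SE = √(p̂(1-p̂)/n) = √(0.292500×0.707500/400) = 0.02274554

Margin of error: E = z* × SE = 1.645 × 0.02274554 = 0.037416

Z-interval: p̂ ± E = 0.292500 ± 0.037416 = (0.255084, 0.329916)

Rounded to 4 decimal places:

(0.2551, 0.3299)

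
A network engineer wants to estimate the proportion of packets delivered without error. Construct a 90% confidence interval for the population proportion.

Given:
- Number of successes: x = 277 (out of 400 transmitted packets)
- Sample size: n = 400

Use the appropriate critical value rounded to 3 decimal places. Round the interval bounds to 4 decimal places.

Sample proportion: p̂ = 277/400 = 0.692500

Check conditions for normal approximation:
  np̂ = 277 ≥ 10 ✓
  n(1-p̂) = 123 ≥ 10 ✓

The sample is large enough, so use a z-interval (normal approximation) for the proportion.

For 90% confidence, z* = 1.645 (from standard normal table)

Standard error: SE = √(p̂(1-p̂)/n) = √(0.692500×0.307500/400) = 0.02307291

Margin of error: E = z* × SE = 1.645 × 0.02307291 = 0.037955

Z-interval: p̂ ± E = 0.692500 ± 0.037955 = (0.654545, 0.730455)

Rounded to 4 decimal places:

(0.6545, 0.7305)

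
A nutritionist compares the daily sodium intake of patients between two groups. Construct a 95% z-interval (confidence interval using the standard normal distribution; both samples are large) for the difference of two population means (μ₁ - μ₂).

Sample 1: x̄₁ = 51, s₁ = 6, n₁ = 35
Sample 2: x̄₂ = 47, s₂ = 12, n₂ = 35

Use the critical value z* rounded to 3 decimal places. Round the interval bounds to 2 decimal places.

Both samples are large (n₁ = 35 ≥ 30, n₂ = 35 ≥ 30), so a z-interval for the difference of means applies.

Point estimate: x̄₁ - x̄₂ = 51 - 47 = 4

Standard error: SE = √(s₁²/n₁ + s₂²/n₂)
= √(6²/35 + 12²/35)
= √(1.028571 + 4.114286)
= 2.267787

For 95% confidence, z* = 1.96 (from standard normal table)
Margin of error: E = z* × SE = 1.96 × 2.267787 = 4.4449

Z-interval: (x̄₁ - x̄₂) ± E = 4 ± 4.4449 = (-0.4449, 8.4449)

Rounded to 2 decimal places:

(-0.44, 8.44)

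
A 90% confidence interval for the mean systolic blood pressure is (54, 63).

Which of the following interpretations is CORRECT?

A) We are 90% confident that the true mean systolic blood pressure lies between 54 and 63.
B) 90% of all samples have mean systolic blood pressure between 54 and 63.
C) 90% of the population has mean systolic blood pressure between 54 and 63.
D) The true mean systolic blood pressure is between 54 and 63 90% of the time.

A confidence interval represents our confidence in the procedure, not a probability statement about the parameter.

Key concept: If we repeated this sampling process many times and computed a 90% CI each time, about 90% of those intervals would contain the true population parameter.

For this specific interval (54, 63):
- Midpoint (point estimate): 58.5
- Margin of error: 4.5

The correct interpretation is the one stating confidence that the true parameter lies in the interval — option A.

A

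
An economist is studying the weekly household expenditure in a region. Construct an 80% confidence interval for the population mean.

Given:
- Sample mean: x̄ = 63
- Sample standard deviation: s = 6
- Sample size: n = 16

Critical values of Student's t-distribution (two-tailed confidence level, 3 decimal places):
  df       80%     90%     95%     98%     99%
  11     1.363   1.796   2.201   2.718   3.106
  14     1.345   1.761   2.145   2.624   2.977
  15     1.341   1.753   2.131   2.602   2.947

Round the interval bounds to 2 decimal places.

The population standard deviation σ is unknown (only the sample standard deviation s is given), so use a t-interval with df = n - 1 = 16 - 1 = 15.

For 80% confidence with df = 15, t* = 1.341 (from t-table)

Standard error: SE = s/√n = 6/√16 = 1.500000

Margin of error: E = t* × SE = 1.341 × 1.500000 = 2.0115

T-interval: x̄ ± E = 63 ± 2.0115 = (60.9885, 65.0115)

Rounded to 2 decimal places:

(60.99, 65.01)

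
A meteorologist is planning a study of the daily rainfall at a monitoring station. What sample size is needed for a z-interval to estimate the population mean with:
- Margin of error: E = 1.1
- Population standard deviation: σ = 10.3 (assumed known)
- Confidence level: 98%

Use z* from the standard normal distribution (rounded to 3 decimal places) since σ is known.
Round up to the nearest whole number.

Using z* since population σ is known (z-interval formula).

For 98% confidence, z* = 2.326 (from standard normal table)

Sample size formula for z-interval: n = (z*σ/E)²

n = (2.326 × 10.3 / 1.1)²
  = (21.779818)²
  = 474.3605

Round up to the nearest whole number: n = 475

475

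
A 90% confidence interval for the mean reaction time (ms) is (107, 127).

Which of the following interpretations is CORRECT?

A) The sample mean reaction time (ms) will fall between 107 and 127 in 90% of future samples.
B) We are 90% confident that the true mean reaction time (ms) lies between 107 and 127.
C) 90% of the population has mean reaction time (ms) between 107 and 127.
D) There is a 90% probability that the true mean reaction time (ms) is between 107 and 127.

A confidence interval represents our confidence in the procedure, not a probability statement about the parameter.

Key concept: If we repeated this sampling process many times and computed a 90% CI each time, about 90% of those intervals would contain the true population parameter.

For this specific interval (107, 127):
- Midpoint (point estimate): 117
- Margin of error: 10

The correct interpretation is the one stating confidence that the true parameter lies in the interval — option B.

B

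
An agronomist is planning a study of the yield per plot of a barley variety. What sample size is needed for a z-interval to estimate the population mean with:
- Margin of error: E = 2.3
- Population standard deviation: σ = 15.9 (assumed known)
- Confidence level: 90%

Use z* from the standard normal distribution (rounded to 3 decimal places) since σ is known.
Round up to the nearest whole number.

Using z* since population σ is known (z-interval formula).

For 90% confidence, z* = 1.645 (from standard normal table)

Sample size formula for z-interval: n = (z*σ/E)²

n = (1.645 × 15.9 / 2.3)²
  = (11.371957)²
  = 129.3214

Round up to the nearest whole number: n = 130

130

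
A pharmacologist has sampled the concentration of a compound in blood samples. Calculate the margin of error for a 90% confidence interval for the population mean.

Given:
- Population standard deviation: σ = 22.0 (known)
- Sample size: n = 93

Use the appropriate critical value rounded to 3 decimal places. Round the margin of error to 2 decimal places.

The population standard deviation σ is known, so use the z-interval margin of error formula.

For 90% confidence, z* = 1.645 (from standard normal table)

Margin of error formula for z-interval: E = z* × σ/√n

E = 1.645 × 22.0/√93
  = 1.645 × 2.281294
  = 3.7527

Rounded to 2 decimal places:

3.75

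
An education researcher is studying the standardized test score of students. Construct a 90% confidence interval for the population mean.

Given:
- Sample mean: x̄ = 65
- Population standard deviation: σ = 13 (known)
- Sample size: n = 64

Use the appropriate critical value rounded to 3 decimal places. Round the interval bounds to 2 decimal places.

The population standard deviation σ is known, so use a z-interval (standard normal critical value).

For 90% confidence, z* = 1.645 (from standard normal table)

Standard error: SE = σ/√n = 13/√64 = 1.625000

Margin of error: E = z* × SE = 1.645 × 1.625000 = 2.6731

Z-interval: x̄ ± E = 65 ± 2.6731 = (62.3269, 67.6731)

Rounded to 2 decimal places:

(62.33, 67.67)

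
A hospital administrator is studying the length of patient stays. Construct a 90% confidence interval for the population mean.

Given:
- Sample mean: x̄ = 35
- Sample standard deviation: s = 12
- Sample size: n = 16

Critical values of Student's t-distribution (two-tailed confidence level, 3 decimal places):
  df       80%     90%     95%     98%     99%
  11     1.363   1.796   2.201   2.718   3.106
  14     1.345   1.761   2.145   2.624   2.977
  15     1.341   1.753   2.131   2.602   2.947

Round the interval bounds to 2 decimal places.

The population standard deviation σ is unknown (only the sample standard deviation s is given), so use a t-interval with df = n - 1 = 16 - 1 = 15.

For 90% confidence with df = 15, t* = 1.753 (from t-table)

Standard error: SE = s/√n = 12/√16 = 3.000000

Margin of error: E = t* × SE = 1.753 × 3.000000 = 5.2590

T-interval: x̄ ± E = 35 ± 5.2590 = (29.7410, 40.2590)

Rounded to 2 decimal places:

(29.74, 40.26)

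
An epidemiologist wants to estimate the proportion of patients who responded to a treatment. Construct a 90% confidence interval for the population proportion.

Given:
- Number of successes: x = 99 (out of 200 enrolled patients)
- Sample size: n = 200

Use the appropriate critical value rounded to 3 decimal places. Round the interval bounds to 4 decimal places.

Sample proportion: p̂ = 99/200 = 0.495000

Check conditions for normal approximation:
  np̂ = 99 ≥ 10 ✓
  n(1-p̂) = 101 ≥ 10 ✓

The sample is large enough, so use a z-interval (normal approximation) for the proportion.

For 90% confidence, z* = 1.645 (from standard normal table)

Standard error: SE = √(p̂(1-p̂)/n) = √(0.495000×0.505000/200) = 0.03535357

Margin of error: E = z* × SE = 1.645 × 0.03535357 = 0.058157

Z-interval: p̂ ± E = 0.495000 ± 0.058157 = (0.436843, 0.553157)

Rounded to 4 decimal places:

(0.4368, 0.5532)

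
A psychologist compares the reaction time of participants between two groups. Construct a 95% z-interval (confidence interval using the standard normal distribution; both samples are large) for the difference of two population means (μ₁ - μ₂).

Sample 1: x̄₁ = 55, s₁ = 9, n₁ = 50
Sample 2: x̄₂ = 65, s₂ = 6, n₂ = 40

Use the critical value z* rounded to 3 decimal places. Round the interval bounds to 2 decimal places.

Both samples are large (n₁ = 50 ≥ 30, n₂ = 40 ≥ 30), so a z-interval for the difference of means applies.

Point estimate: x̄₁ - x̄₂ = 55 - 65 = -10

Standard error: SE = √(s₁²/n₁ + s₂²/n₂)
= √(9²/50 + 6²/40)
= √(1.620000 + 0.900000)
= 1.587451

For 95% confidence, z* = 1.96 (from standard normal table)
Margin of error: E = z* × SE = 1.96 × 1.587451 = 3.1114

Z-interval: (x̄₁ - x̄₂) ± E = -10 ± 3.1114 = (-13.1114, -6.8886)

Rounded to 2 decimal places:

(-13.11, -6.89)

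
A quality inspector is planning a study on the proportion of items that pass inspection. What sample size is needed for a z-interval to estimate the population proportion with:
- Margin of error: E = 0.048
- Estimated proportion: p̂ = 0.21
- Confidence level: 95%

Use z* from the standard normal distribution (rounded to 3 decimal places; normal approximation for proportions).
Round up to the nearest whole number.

Using z* for proportion z-interval (normal approximation).

For 95% confidence, z* = 1.96 (from standard normal table)

Sample size formula for proportion z-interval: n = z*²p̂(1-p̂)/E²

n = 1.96² × 0.21 × 0.79 / 0.048²
  = 3.8416 × 0.1659 / 0.002304
  = 276.6152

Round up to the nearest whole number: n = 277

277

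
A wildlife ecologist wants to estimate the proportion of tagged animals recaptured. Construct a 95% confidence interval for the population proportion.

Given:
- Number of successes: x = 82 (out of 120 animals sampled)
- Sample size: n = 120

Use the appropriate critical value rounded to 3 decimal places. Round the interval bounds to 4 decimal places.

Sample proportion: p̂ = 82/120 = 0.683333

Check conditions for normal approximation:
  np̂ = 82 ≥ 10 ✓
  n(1-p̂) = 38 ≥ 10 ✓

The sample is large enough, so use a z-interval (normal approximation) for the proportion.

For 95% confidence, z* = 1.96 (from standard normal table)

Standard error: SE = √(p̂(1-p̂)/n) = √(0.683333×0.316667/120) = 0.04246458

Margin of error: E = z* × SE = 1.96 × 0.04246458 = 0.083231

Z-interval: p̂ ± E = 0.683333 ± 0.083231 = (0.600103, 0.766564)

Rounded to 4 decimal places:

(0.6001, 0.7666)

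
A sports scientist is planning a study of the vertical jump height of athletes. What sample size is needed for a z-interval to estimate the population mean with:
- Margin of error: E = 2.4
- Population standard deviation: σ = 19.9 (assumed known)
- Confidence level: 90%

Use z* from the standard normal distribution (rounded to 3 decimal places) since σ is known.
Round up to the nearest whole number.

Using z* since population σ is known (z-interval formula).

For 90% confidence, z* = 1.645 (from standard normal table)

Sample size formula for z-interval: n = (z*σ/E)²

n = (1.645 × 19.9 / 2.4)²
  = (13.639792)²
  = 186.0439

Round up to the nearest whole number: n = 187

187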